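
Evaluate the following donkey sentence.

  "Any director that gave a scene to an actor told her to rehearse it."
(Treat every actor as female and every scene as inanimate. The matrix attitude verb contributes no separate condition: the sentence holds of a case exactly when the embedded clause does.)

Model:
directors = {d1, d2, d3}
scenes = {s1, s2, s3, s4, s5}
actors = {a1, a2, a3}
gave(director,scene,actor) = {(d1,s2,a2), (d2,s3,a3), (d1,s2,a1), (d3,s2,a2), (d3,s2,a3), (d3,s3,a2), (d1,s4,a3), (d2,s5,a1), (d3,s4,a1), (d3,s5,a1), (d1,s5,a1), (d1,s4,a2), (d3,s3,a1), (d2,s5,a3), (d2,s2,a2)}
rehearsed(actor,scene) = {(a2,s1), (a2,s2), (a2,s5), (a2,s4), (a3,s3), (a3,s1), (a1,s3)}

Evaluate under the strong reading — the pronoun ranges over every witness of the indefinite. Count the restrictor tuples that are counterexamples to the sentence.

9

"her" takes "an actor" as antecedent and "it" takes "a scene"; both are donkey pronouns co-varying with the restrictor.
Strong reading: for every (d,s,a) with gave(d,s,a), rehearsed(a,s).
Restrictor triples: (d1,s2,a1)→rehearsed(a1,s2) ✗  (d1,s2,a2)→rehearsed(a2,s2) ✓  (d1,s4,a2)→rehearsed(a2,s4) ✓  (d1,s4,a3)→rehearsed(a3,s4) ✗  (d1,s5,a1)→rehearsed(a1,s5) ✗  (d2,s2,a2)→rehearsed(a2,s2) ✓  (d2,s3,a3)→rehearsed(a3,s3) ✓  (d2,s5,a1)→rehearsed(a1,s5) ✗  (d2,s5,a3)→rehearsed(a3,s5) ✗  (d3,s2,a2)→rehearsed(a2,s2) ✓  (d3,s2,a3)→rehearsed(a3,s2) ✗  (d3,s3,a1)→rehearsed(a1,s3) ✓  (d3,s3,a2)→rehearsed(a2,s3) ✗  (d3,s4,a1)→rehearsed(a1,s4) ✗  (d3,s5,a1)→rehearsed(a1,s5) ✗
Counterexamples (restrictor triples failing the scope): 9.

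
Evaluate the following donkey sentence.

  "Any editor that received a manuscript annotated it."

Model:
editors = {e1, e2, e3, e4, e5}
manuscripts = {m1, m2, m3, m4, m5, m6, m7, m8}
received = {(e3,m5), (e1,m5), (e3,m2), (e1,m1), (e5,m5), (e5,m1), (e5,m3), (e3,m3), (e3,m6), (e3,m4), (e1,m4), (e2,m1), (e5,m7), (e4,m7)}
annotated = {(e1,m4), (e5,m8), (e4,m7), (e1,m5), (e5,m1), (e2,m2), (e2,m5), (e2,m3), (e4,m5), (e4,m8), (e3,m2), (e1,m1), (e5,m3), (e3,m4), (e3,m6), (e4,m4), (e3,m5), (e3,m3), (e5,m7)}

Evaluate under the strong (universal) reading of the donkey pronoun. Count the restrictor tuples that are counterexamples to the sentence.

2

"it" takes "a manuscript" as antecedent — a donkey pronoun bound across the clause boundary.
Strong reading: for every (e,m) with received(e,m), annotated(e,m).
Restrictor pairs: (e1,m1) ✓  (e1,m4) ✓  (e1,m5) ✓  (e2,m1) ✗  (e3,m2) ✓  (e3,m3) ✓  (e3,m4) ✓  (e3,m5) ✓  (e3,m6) ✓  (e4,m7) ✓  (e5,m1) ✓  (e5,m3) ✓  (e5,m5) ✗  (e5,m7) ✓
Counterexamples (restrictor pairs failing the scope): 2.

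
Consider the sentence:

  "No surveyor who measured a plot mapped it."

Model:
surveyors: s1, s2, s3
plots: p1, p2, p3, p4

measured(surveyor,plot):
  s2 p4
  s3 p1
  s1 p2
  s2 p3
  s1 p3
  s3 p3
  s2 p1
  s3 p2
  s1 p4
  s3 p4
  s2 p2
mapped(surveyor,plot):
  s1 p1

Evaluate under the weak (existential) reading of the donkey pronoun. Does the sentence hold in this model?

True

"it" takes "a plot" as antecedent — a donkey pronoun bound across the clause boundary.
Truth condition: for no (s,p) with measured(s,p) does mapped(s,p) hold.
Restrictor pairs — does the scope hold? (s1,p2):fails  (s1,p3):fails  (s1,p4):fails  (s2,p1):fails  (s2,p2):fails  (s2,p3):fails  (s2,p4):fails  (s3,p1):fails  (s3,p2):fails  (s3,p3):fails  (s3,p4):fails
Scope holds for no restrictor pair, so the sentence is true.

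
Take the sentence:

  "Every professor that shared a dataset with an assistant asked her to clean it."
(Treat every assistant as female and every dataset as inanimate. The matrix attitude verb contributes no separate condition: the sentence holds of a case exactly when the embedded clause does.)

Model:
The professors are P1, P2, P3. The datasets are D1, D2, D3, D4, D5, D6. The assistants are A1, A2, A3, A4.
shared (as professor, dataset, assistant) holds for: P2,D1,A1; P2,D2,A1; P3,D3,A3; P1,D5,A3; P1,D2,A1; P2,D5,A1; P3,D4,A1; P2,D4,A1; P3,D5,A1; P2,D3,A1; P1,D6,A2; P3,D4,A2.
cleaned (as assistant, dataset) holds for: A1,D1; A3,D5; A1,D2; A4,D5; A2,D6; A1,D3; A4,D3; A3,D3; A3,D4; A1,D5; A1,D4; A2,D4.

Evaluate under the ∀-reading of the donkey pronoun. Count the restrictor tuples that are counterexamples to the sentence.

"her" takes "an assistant" as antecedent and "it" takes "a dataset"; both are donkey pronouns co-varying with the restrictor.
Strong reading: for every (p,d,a) with shared(p,d,a), cleaned(a,d).
Restrictor triples: (P1,D2,A1)→cleaned(A1,D2) ✓  (P1,D5,A3)→cleaned(A3,D5) ✓  (P1,D6,A2)→cleaned(A2,D6) ✓  (P2,D1,A1)→cleaned(A1,D1) ✓  (P2,D2,A1)→cleaned(A1,D2) ✓  (P2,D3,A1)→cleaned(A1,D3) ✓  (P2,D4,A1)→cleaned(A1,D4) ✓  (P2,D5,A1)→cleaned(A1,D5) ✓  (P3,D3,A3)→cleaned(A3,D3) ✓  (P3,D4,A1)→cleaned(A1,D4) ✓  (P3,D4,A2)→cleaned(A2,D4) ✓  (P3,D5,A1)→cleaned(A1,D5) ✓
Counterexamples (restrictor triples failing the scope): 0.

0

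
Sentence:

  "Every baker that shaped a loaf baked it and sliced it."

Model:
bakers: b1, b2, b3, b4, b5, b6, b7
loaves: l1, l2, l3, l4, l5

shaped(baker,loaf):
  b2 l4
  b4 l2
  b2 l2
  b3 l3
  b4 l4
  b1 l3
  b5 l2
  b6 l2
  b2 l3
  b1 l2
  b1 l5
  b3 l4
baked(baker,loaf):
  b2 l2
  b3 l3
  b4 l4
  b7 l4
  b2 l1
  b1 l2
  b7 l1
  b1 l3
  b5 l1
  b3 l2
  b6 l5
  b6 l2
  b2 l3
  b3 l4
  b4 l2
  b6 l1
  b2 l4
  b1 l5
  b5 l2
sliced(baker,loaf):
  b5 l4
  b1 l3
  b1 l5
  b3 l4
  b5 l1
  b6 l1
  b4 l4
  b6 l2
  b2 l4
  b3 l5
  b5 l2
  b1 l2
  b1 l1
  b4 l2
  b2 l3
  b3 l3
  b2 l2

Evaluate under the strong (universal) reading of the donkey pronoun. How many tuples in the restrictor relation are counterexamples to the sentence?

0

"it" takes "a loaf" as antecedent — a donkey pronoun bound across the clause boundary.
Strong reading: for every (b,l) with shaped(b,l), baked(b,l) ∧ sliced(b,l).
Restrictor pairs: (b1,l2) ✓  (b1,l3) ✓  (b1,l5) ✓  (b2,l2) ✓  (b2,l3) ✓  (b2,l4) ✓  (b3,l3) ✓  (b3,l4) ✓  (b4,l2) ✓  (b4,l4) ✓  (b5,l2) ✓  (b6,l2) ✓
Counterexamples (restrictor pairs failing the scope): 0.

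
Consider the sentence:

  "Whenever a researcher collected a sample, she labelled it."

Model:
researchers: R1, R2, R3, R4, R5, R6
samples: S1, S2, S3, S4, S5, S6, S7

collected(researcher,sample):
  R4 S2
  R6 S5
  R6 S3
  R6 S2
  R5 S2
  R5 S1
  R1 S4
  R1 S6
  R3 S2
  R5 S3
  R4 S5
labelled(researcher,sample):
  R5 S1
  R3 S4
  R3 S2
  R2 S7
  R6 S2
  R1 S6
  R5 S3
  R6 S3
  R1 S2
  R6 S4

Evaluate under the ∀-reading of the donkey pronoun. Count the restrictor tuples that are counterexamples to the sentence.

5

"it" takes "a sample" as antecedent — a donkey pronoun bound across the clause boundary.
Strong reading: for every (r,s) with collected(r,s), labelled(r,s).
Restrictor pairs: (R1,S4) ✗  (R1,S6) ✓  (R3,S2) ✓  (R4,S2) ✗  (R4,S5) ✗  (R5,S1) ✓  (R5,S2) ✗  (R5,S3) ✓  (R6,S2) ✓  (R6,S3) ✓  (R6,S5) ✗
Counterexamples (restrictor pairs failing the scope): 5.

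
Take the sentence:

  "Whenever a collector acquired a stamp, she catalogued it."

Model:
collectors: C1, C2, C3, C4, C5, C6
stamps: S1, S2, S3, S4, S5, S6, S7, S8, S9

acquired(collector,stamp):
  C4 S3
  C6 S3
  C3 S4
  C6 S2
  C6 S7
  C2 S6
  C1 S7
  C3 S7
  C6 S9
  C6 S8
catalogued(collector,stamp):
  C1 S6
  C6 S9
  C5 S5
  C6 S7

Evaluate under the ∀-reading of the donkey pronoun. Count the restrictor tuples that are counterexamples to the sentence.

8

"it" takes "a stamp" as antecedent — a donkey pronoun bound across the clause boundary.
Strong reading: for every (c,s) with acquired(c,s), catalogued(c,s).
Restrictor pairs: (C1,S7) ✗  (C2,S6) ✗  (C3,S4) ✗  (C3,S7) ✗  (C4,S3) ✗  (C6,S2) ✗  (C6,S3) ✗  (C6,S7) ✓  (C6,S8) ✗  (C6,S9) ✓
Counterexamples (restrictor pairs failing the scope): 8.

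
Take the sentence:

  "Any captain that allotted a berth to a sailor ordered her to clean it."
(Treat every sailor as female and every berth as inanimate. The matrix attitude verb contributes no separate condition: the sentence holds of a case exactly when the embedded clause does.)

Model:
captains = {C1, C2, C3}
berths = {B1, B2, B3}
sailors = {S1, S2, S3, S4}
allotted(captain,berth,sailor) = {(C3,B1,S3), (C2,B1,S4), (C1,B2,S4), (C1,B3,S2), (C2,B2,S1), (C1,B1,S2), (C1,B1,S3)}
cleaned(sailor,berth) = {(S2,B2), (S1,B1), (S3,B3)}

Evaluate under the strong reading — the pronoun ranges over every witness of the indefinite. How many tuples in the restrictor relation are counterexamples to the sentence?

7

"her" takes "a sailor" as antecedent and "it" takes "a berth"; both are donkey pronouns co-varying with the restrictor.
Strong reading: for every (c,b,s) with allotted(c,b,s), cleaned(s,b).
Restrictor triples: (C1,B1,S2)→cleaned(S2,B1) ✗  (C1,B1,S3)→cleaned(S3,B1) ✗  (C1,B2,S4)→cleaned(S4,B2) ✗  (C1,B3,S2)→cleaned(S2,B3) ✗  (C2,B1,S4)→cleaned(S4,B1) ✗  (C2,B2,S1)→cleaned(S1,B2) ✗  (C3,B1,S3)→cleaned(S3,B1) ✗
Counterexamples (restrictor triples failing the scope): 7.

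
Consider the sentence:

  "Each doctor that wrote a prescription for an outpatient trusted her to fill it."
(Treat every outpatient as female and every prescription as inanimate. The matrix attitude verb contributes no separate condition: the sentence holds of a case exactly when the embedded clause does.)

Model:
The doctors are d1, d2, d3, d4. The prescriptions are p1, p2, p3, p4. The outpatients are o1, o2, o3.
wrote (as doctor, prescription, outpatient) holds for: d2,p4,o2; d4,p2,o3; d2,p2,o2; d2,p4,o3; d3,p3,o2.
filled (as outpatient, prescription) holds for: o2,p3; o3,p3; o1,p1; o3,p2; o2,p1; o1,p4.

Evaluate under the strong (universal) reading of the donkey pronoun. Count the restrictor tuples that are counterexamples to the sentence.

"her" takes "an outpatient" as antecedent and "it" takes "a prescription"; both are donkey pronouns co-varying with the restrictor.
Strong reading: for every (d,p,o) with wrote(d,p,o), filled(o,p).
Restrictor triples: (d2,p2,o2)→filled(o2,p2) ✗  (d2,p4,o2)→filled(o2,p4) ✗  (d2,p4,o3)→filled(o3,p4) ✗  (d3,p3,o2)→filled(o2,p3) ✓  (d4,p2,o3)→filled(o3,p2) ✓
Counterexamples (restrictor triples failing the scope): 3.

3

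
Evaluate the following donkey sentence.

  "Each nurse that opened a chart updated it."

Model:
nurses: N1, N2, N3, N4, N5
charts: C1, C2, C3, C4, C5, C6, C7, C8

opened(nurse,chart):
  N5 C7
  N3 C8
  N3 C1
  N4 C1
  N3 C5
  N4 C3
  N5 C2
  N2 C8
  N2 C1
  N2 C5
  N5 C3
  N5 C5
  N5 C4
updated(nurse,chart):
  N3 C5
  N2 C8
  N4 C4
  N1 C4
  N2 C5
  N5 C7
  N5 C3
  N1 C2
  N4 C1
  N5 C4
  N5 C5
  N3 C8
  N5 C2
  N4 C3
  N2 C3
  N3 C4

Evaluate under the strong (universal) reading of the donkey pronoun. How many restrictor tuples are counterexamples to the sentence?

2

"it" takes "a chart" as antecedent — a donkey pronoun bound across the clause boundary.
Strong reading: for every (n,c) with opened(n,c), updated(n,c).
Restrictor pairs: (N2,C1) ✗  (N2,C5) ✓  (N2,C8) ✓  (N3,C1) ✗  (N3,C5) ✓  (N3,C8) ✓  (N4,C1) ✓  (N4,C3) ✓  (N5,C2) ✓  (N5,C3) ✓  (N5,C4) ✓  (N5,C5) ✓  (N5,C7) ✓
Counterexamples (restrictor pairs failing the scope): 2.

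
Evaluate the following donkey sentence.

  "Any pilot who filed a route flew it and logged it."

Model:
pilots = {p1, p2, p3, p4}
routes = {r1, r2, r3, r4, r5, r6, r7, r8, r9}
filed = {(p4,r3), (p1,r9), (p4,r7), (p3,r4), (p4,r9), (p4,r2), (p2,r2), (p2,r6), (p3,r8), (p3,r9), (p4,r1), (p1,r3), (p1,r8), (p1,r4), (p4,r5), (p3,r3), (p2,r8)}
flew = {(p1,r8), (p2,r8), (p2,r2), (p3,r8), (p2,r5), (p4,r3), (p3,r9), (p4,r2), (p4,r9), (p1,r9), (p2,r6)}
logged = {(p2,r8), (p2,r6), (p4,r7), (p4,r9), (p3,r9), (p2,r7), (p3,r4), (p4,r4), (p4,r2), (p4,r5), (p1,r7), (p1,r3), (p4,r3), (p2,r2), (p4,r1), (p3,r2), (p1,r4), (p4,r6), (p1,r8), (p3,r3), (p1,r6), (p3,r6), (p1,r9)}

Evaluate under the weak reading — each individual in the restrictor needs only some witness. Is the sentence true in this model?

"it" takes "a route" as antecedent — a donkey pronoun bound across the clause boundary.
Weak reading: every pilot p with some filed-route has at least one filed-route r such that flew(p,r) ∧ logged(p,r).
Per pilot: p1:✓  p2:✓  p3:✓  p4:✓
Every pilot in the restrictor has a witness.

True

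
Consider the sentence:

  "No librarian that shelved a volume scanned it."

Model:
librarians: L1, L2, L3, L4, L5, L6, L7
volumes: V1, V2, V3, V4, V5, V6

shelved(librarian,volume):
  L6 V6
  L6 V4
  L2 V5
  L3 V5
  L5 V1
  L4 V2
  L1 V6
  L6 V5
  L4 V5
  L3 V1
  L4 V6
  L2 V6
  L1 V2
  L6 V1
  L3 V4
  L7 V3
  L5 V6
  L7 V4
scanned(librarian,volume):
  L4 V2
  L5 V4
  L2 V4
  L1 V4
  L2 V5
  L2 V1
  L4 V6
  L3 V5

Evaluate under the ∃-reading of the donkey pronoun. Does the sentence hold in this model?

False

"it" takes "a volume" as antecedent — a donkey pronoun bound across the clause boundary.
Truth condition: for no (l,v) with shelved(l,v) does scanned(l,v) hold.
Restrictor pairs — does the scope hold? (L1,V2):fails  (L1,V6):fails  (L2,V5):holds  (L2,V6):fails  (L3,V1):fails  (L3,V4):fails  (L3,V5):holds  (L4,V2):holds  (L4,V5):fails  (L4,V6):holds  (L5,V1):fails  (L5,V6):fails  (L6,V1):fails  (L6,V4):fails  (L6,V5):fails  (L6,V6):fails  (L7,V3):fails  (L7,V4):fails
Scope holds for 4 pair(s), so the sentence is false.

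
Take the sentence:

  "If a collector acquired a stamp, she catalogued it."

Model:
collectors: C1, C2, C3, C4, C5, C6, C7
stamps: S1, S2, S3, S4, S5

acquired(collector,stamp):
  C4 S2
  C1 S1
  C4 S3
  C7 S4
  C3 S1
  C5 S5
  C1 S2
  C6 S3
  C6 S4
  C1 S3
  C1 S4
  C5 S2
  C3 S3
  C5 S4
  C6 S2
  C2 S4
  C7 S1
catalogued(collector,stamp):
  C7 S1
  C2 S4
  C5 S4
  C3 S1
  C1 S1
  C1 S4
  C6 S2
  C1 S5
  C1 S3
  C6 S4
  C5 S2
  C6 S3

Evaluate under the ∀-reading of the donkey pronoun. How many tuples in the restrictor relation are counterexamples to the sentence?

"it" takes "a stamp" as antecedent — a donkey pronoun bound across the clause boundary.
Strong reading: for every (c,s) with acquired(c,s), catalogued(c,s).
Restrictor pairs: (C1,S1) ✓  (C1,S2) ✗  (C1,S3) ✓  (C1,S4) ✓  (C2,S4) ✓  (C3,S1) ✓  (C3,S3) ✗  (C4,S2) ✗  (C4,S3) ✗  (C5,S2) ✓  (C5,S4) ✓  (C5,S5) ✗  (C6,S2) ✓  (C6,S3) ✓  (C6,S4) ✓  (C7,S1) ✓  (C7,S4) ✗
Counterexamples (restrictor pairs failing the scope): 6.

6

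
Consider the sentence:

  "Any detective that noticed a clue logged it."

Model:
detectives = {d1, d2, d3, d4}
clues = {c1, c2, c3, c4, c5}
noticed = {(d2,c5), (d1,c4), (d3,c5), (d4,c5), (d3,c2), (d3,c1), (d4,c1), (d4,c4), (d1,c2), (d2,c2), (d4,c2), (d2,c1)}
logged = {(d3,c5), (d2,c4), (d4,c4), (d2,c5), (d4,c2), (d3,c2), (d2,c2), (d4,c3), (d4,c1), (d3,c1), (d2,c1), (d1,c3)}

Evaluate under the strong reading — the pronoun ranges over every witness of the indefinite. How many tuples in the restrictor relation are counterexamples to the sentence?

"it" takes "a clue" as antecedent — a donkey pronoun bound across the clause boundary.
Strong reading: for every (d,c) with noticed(d,c), logged(d,c).
Restrictor pairs: (d1,c2) ✗  (d1,c4) ✗  (d2,c1) ✓  (d2,c2) ✓  (d2,c5) ✓  (d3,c1) ✓  (d3,c2) ✓  (d3,c5) ✓  (d4,c1) ✓  (d4,c2) ✓  (d4,c4) ✓  (d4,c5) ✗
Counterexamples (restrictor pairs failing the scope): 3.

3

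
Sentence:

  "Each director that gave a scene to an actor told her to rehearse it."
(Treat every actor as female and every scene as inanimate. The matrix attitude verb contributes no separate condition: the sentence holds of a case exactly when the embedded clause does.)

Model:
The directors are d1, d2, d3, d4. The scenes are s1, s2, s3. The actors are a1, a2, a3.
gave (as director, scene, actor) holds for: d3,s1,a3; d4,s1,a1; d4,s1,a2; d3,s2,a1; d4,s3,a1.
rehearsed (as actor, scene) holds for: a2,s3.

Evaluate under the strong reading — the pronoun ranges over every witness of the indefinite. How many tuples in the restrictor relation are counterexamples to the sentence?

"her" takes "an actor" as antecedent and "it" takes "a scene"; both are donkey pronouns co-varying with the restrictor.
Strong reading: for every (d,s,a) with gave(d,s,a), rehearsed(a,s).
Restrictor triples: (d3,s1,a3)→rehearsed(a3,s1) ✗  (d3,s2,a1)→rehearsed(a1,s2) ✗  (d4,s1,a1)→rehearsed(a1,s1) ✗  (d4,s1,a2)→rehearsed(a2,s1) ✗  (d4,s3,a1)→rehearsed(a1,s3) ✗
Counterexamples (restrictor triples failing the scope): 5.

5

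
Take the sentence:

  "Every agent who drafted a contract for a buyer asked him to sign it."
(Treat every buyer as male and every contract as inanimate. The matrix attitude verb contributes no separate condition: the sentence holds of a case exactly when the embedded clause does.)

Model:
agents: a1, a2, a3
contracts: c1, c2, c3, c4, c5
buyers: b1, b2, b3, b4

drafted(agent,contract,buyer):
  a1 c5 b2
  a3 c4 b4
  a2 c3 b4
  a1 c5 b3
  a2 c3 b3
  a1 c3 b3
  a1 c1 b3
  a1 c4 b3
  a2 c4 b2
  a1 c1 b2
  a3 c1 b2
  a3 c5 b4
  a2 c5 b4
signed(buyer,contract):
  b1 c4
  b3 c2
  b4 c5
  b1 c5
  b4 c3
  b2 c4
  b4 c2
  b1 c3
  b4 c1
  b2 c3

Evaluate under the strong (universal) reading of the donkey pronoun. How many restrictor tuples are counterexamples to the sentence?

9

"him" takes "a buyer" as antecedent and "it" takes "a contract"; both are donkey pronouns co-varying with the restrictor.
Strong reading: for every (a,c,b) with drafted(a,c,b), signed(b,c).
Restrictor triples: (a1,c1,b2)→signed(b2,c1) ✗  (a1,c1,b3)→signed(b3,c1) ✗  (a1,c3,b3)→signed(b3,c3) ✗  (a1,c4,b3)→signed(b3,c4) ✗  (a1,c5,b2)→signed(b2,c5) ✗  (a1,c5,b3)→signed(b3,c5) ✗  (a2,c3,b3)→signed(b3,c3) ✗  (a2,c3,b4)→signed(b4,c3) ✓  (a2,c4,b2)→signed(b2,c4) ✓  (a2,c5,b4)→signed(b4,c5) ✓  (a3,c1,b2)→signed(b2,c1) ✗  (a3,c4,b4)→signed(b4,c4) ✗  (a3,c5,b4)→signed(b4,c5) ✓
Counterexamples (restrictor triples failing the scope): 9.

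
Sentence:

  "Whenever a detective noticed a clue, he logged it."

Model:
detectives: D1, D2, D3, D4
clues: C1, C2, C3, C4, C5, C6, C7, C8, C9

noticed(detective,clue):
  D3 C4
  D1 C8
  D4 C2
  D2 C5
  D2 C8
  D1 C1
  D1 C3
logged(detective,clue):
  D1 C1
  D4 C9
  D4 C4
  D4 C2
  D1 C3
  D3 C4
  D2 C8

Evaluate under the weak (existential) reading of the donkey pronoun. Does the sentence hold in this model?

"it" takes "a clue" as antecedent — a donkey pronoun bound across the clause boundary.
Weak reading: every detective d with some noticed-clue has at least one noticed-clue c such that logged(d,c).
Per detective: D1:✓  D2:✓  D3:✓  D4:✓
Every detective in the restrictor has a witness.

True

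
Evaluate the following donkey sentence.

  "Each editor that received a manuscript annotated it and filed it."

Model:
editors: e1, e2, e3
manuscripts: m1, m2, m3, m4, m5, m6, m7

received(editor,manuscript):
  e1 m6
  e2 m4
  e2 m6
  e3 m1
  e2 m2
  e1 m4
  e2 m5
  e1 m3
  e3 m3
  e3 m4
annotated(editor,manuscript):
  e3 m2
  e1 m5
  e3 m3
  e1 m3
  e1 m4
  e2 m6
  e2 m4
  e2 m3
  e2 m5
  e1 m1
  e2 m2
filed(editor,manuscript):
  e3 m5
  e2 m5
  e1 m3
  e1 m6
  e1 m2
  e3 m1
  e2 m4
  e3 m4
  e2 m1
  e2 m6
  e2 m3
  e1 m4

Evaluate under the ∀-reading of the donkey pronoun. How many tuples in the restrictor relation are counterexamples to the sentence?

"it" takes "a manuscript" as antecedent — a donkey pronoun bound across the clause boundary.
Strong reading: for every (e,m) with received(e,m), annotated(e,m) ∧ filed(e,m).
Restrictor pairs: (e1,m3) ✓  (e1,m4) ✓  (e1,m6) ✗  (e2,m2) ✗  (e2,m4) ✓  (e2,m5) ✓  (e2,m6) ✓  (e3,m1) ✗  (e3,m3) ✗  (e3,m4) ✗
Counterexamples (restrictor pairs failing the scope): 5.

5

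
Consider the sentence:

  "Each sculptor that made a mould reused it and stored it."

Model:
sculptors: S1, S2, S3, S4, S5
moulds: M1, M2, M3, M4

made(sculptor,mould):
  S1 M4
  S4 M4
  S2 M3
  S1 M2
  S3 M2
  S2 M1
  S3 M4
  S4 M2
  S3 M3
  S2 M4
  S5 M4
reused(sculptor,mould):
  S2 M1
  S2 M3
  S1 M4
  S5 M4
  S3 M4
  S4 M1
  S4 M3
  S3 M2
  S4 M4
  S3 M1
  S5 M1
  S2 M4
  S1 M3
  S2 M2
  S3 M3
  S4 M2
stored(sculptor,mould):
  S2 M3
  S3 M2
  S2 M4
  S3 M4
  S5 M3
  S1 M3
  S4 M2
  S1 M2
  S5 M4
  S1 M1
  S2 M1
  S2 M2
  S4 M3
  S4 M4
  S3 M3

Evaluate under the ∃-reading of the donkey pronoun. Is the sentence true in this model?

False

"it" takes "a mould" as antecedent — a donkey pronoun bound across the clause boundary.
Weak reading: every sculptor s with some made-mould has at least one made-mould m such that reused(s,m) ∧ stored(s,m).
Per sculptor: S1:✗  S2:✓  S3:✓  S4:✓  S5:✓
S1 has no witness among its made-moulds.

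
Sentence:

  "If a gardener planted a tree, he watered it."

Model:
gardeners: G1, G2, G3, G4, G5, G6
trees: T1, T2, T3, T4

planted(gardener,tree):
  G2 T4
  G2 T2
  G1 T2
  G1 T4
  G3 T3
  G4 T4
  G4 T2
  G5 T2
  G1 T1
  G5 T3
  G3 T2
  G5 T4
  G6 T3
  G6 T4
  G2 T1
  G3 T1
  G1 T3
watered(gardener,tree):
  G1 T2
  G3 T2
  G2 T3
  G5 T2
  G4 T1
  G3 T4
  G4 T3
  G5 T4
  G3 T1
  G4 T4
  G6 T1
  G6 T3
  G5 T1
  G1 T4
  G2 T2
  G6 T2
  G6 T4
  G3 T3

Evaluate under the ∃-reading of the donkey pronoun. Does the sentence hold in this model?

True

"it" takes "a tree" as antecedent — a donkey pronoun bound across the clause boundary.
Weak reading: every gardener g with some planted-tree has at least one planted-tree t such that watered(g,t).
Per gardener: G1:✓  G2:✓  G3:✓  G4:✓  G5:✓  G6:✓
Every gardener in the restrictor has a witness.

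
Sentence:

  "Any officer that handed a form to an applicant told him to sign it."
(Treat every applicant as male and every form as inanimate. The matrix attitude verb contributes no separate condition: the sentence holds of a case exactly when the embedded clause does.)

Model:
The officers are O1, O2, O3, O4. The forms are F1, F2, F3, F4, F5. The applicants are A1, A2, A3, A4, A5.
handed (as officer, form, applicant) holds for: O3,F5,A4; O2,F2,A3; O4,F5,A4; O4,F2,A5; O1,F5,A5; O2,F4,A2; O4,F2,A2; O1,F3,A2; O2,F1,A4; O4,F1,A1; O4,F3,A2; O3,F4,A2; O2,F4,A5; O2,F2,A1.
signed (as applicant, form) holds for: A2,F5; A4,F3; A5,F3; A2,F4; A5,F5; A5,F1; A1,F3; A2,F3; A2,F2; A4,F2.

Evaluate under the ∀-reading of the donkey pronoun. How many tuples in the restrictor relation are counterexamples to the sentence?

8

"him" takes "an applicant" as antecedent and "it" takes "a form"; both are donkey pronouns co-varying with the restrictor.
Strong reading: for every (o,f,a) with handed(o,f,a), signed(a,f).
Restrictor triples: (O1,F3,A2)→signed(A2,F3) ✓  (O1,F5,A5)→signed(A5,F5) ✓  (O2,F1,A4)→signed(A4,F1) ✗  (O2,F2,A1)→signed(A1,F2) ✗  (O2,F2,A3)→signed(A3,F2) ✗  (O2,F4,A2)→signed(A2,F4) ✓  (O2,F4,A5)→signed(A5,F4) ✗  (O3,F4,A2)→signed(A2,F4) ✓  (O3,F5,A4)→signed(A4,F5) ✗  (O4,F1,A1)→signed(A1,F1) ✗  (O4,F2,A2)→signed(A2,F2) ✓  (O4,F2,A5)→signed(A5,F2) ✗  (O4,F3,A2)→signed(A2,F3) ✓  (O4,F5,A4)→signed(A4,F5) ✗
Counterexamples (restrictor triples failing the scope): 8.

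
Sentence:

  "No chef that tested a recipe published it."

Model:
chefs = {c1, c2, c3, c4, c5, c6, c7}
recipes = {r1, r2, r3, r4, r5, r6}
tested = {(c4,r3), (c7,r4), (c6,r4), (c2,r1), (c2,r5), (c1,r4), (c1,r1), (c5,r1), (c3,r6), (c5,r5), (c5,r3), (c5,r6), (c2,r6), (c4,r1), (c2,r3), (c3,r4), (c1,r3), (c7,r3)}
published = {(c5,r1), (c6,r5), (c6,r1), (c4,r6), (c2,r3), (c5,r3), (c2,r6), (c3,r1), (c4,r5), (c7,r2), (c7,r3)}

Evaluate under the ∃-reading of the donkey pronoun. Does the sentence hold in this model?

False

"it" takes "a recipe" as antecedent — a donkey pronoun bound across the clause boundary.
Truth condition: for no (c,r) with tested(c,r) does published(c,r) hold.
Restrictor pairs — does the scope hold? (c1,r1):fails  (c1,r3):fails  (c1,r4):fails  (c2,r1):fails  (c2,r3):holds  (c2,r5):fails  (c2,r6):holds  (c3,r4):fails  (c3,r6):fails  (c4,r1):fails  (c4,r3):fails  (c5,r1):holds  (c5,r3):holds  (c5,r5):fails  (c5,r6):fails  (c6,r4):fails  (c7,r3):holds  (c7,r4):fails
Scope holds for 5 pair(s), so the sentence is false.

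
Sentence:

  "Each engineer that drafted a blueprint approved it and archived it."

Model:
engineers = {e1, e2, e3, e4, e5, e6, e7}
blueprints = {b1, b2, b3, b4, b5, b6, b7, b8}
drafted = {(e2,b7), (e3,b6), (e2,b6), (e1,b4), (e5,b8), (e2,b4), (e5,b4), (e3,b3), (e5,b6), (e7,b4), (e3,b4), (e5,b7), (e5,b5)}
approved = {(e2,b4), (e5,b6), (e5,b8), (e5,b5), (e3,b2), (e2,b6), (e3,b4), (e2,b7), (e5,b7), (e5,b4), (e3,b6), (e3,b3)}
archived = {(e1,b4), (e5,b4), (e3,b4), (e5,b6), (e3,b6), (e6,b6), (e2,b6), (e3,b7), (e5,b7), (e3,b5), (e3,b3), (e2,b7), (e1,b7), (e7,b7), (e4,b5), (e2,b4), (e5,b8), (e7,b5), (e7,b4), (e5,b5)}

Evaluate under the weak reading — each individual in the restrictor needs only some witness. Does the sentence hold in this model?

False

"it" takes "a blueprint" as antecedent — a donkey pronoun bound across the clause boundary.
Weak reading: every engineer e with some drafted-blueprint has at least one drafted-blueprint b such that approved(e,b) ∧ archived(e,b).
Per engineer: e1:✗  e2:✓  e3:✓  e5:✓  e7:✗
e1 has no witness among its drafted-blueprints.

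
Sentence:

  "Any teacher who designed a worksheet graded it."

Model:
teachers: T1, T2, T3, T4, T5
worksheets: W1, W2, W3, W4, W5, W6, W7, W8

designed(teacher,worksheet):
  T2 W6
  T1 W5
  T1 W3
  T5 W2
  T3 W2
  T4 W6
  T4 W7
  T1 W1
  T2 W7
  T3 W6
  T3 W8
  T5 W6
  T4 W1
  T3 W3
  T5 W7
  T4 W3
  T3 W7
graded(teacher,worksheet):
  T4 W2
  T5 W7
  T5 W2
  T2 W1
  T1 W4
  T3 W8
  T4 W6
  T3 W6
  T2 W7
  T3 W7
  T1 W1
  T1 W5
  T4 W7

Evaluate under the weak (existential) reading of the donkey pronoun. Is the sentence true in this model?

True

"it" takes "a worksheet" as antecedent — a donkey pronoun bound across the clause boundary.
Weak reading: every teacher t with some designed-worksheet has at least one designed-worksheet w such that graded(t,w).
Per teacher: T1:✓  T2:✓  T3:✓  T4:✓  T5:✓
Every teacher in the restrictor has a witness.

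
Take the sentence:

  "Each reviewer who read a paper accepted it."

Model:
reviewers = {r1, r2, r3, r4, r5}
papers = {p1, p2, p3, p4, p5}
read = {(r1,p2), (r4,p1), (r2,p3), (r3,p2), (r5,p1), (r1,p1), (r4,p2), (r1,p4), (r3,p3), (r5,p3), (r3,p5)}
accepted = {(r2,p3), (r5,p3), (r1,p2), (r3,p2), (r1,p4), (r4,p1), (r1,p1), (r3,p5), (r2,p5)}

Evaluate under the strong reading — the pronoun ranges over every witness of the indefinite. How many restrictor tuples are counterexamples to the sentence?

"it" takes "a paper" as antecedent — a donkey pronoun bound across the clause boundary.
Strong reading: for every (r,p) with read(r,p), accepted(r,p).
Restrictor pairs: (r1,p1) ✓  (r1,p2) ✓  (r1,p4) ✓  (r2,p3) ✓  (r3,p2) ✓  (r3,p3) ✗  (r3,p5) ✓  (r4,p1) ✓  (r4,p2) ✗  (r5,p1) ✗  (r5,p3) ✓
Counterexamples (restrictor pairs failing the scope): 3.

3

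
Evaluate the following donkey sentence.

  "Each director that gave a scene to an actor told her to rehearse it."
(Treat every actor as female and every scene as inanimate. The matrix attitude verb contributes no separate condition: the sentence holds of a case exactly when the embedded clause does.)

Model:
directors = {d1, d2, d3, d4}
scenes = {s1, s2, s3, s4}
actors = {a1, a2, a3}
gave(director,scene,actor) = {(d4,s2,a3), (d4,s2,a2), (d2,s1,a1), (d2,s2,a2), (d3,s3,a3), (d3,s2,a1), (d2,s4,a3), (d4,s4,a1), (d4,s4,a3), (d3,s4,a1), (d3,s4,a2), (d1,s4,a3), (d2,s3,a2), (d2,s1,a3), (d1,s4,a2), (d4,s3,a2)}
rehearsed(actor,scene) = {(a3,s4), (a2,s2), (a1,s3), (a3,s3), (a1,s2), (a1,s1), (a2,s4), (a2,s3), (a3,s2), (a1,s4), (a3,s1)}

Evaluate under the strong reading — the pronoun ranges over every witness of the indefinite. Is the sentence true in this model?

True

"her" takes "an actor" as antecedent and "it" takes "a scene"; both are donkey pronouns co-varying with the restrictor.
Strong reading: for every (d,s,a) with gave(d,s,a), rehearsed(a,s).
Restrictor triples: (d1,s4,a2)→rehearsed(a2,s4) ✓  (d1,s4,a3)→rehearsed(a3,s4) ✓  (d2,s1,a1)→rehearsed(a1,s1) ✓  (d2,s1,a3)→rehearsed(a3,s1) ✓  (d2,s2,a2)→rehearsed(a2,s2) ✓  (d2,s3,a2)→rehearsed(a2,s3) ✓  (d2,s4,a3)→rehearsed(a3,s4) ✓  (d3,s2,a1)→rehearsed(a1,s2) ✓  (d3,s3,a3)→rehearsed(a3,s3) ✓  (d3,s4,a1)→rehearsed(a1,s4) ✓  (d3,s4,a2)→rehearsed(a2,s4) ✓  (d4,s2,a2)→rehearsed(a2,s2) ✓  (d4,s2,a3)→rehearsed(a3,s2) ✓  (d4,s3,a2)→rehearsed(a2,s3) ✓  (d4,s4,a1)→rehearsed(a1,s4) ✓  (d4,s4,a3)→rehearsed(a3,s4) ✓
Every restrictor triple satisfies the scope.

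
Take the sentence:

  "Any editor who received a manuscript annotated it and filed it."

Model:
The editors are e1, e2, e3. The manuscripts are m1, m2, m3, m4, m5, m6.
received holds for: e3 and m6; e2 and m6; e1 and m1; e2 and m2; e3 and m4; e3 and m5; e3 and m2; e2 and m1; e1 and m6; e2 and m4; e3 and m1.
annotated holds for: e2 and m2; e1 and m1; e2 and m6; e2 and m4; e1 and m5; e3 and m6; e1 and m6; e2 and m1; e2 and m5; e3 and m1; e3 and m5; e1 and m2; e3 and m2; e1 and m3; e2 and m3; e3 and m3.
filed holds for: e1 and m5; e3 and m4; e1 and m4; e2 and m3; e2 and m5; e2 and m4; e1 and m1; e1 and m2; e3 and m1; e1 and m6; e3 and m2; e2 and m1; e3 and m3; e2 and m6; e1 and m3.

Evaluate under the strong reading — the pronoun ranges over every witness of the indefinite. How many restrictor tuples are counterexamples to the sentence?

"it" takes "a manuscript" as antecedent — a donkey pronoun bound across the clause boundary.
Strong reading: for every (e,m) with received(e,m), annotated(e,m) ∧ filed(e,m).
Restrictor pairs: (e1,m1) ✓  (e1,m6) ✓  (e2,m1) ✓  (e2,m2) ✗  (e2,m4) ✓  (e2,m6) ✓  (e3,m1) ✓  (e3,m2) ✓  (e3,m4) ✗  (e3,m5) ✗  (e3,m6) ✗
Counterexamples (restrictor pairs failing the scope): 4.

4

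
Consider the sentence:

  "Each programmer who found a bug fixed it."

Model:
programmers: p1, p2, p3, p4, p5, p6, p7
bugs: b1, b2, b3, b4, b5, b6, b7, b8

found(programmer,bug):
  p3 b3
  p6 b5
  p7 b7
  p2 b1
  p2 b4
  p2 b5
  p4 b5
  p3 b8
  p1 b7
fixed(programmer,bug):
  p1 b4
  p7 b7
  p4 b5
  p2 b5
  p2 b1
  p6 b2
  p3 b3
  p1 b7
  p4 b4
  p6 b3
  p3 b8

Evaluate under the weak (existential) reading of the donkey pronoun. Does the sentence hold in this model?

False

"it" takes "a bug" as antecedent — a donkey pronoun bound across the clause boundary.
Weak reading: every programmer p with some found-bug has at least one found-bug b such that fixed(p,b).
Per programmer: p1:✓  p2:✓  p3:✓  p4:✓  p6:✗  p7:✓
p6 has no witness among its found-bugs.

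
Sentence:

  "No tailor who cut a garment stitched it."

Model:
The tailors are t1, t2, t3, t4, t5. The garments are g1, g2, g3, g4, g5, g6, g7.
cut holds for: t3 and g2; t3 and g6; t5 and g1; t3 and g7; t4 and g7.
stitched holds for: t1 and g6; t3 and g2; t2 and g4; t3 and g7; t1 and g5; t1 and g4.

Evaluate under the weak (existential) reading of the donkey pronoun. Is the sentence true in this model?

"it" takes "a garment" as antecedent — a donkey pronoun bound across the clause boundary.
Truth condition: for no (t,g) with cut(t,g) does stitched(t,g) hold.
Restrictor pairs — does the scope hold? (t3,g2):holds  (t3,g6):fails  (t3,g7):holds  (t4,g7):fails  (t5,g1):fails
Scope holds for 2 pair(s), so the sentence is false.

False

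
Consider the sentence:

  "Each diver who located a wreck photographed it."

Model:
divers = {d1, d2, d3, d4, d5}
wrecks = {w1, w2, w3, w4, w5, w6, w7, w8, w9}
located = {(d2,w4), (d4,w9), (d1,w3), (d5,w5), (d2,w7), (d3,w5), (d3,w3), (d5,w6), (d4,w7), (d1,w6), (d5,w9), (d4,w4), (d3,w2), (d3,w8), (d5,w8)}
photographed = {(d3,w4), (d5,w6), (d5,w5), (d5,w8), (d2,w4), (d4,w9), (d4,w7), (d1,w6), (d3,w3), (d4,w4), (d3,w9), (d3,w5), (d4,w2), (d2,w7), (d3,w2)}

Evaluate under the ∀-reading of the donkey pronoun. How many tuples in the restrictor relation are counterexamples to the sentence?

"it" takes "a wreck" as antecedent — a donkey pronoun bound across the clause boundary.
Strong reading: for every (d,w) with located(d,w), photographed(d,w).
Restrictor pairs: (d1,w3) ✗  (d1,w6) ✓  (d2,w4) ✓  (d2,w7) ✓  (d3,w2) ✓  (d3,w3) ✓  (d3,w5) ✓  (d3,w8) ✗  (d4,w4) ✓  (d4,w7) ✓  (d4,w9) ✓  (d5,w5) ✓  (d5,w6) ✓  (d5,w8) ✓  (d5,w9) ✗
Counterexamples (restrictor pairs failing the scope): 3.

3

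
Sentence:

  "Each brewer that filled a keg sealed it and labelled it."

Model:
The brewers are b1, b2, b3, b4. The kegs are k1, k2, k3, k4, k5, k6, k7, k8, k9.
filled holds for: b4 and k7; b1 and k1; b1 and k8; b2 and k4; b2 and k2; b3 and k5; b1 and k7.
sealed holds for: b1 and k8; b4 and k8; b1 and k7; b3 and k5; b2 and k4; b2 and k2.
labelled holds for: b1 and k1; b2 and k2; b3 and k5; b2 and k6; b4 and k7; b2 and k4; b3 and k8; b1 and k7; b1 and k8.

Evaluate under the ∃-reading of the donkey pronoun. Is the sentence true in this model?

"it" takes "a keg" as antecedent — a donkey pronoun bound across the clause boundary.
Weak reading: every brewer b with some filled-keg has at least one filled-keg k such that sealed(b,k) ∧ labelled(b,k).
Per brewer: b1:✓  b2:✓  b3:✓  b4:✗
b4 has no witness among its filled-kegs.

False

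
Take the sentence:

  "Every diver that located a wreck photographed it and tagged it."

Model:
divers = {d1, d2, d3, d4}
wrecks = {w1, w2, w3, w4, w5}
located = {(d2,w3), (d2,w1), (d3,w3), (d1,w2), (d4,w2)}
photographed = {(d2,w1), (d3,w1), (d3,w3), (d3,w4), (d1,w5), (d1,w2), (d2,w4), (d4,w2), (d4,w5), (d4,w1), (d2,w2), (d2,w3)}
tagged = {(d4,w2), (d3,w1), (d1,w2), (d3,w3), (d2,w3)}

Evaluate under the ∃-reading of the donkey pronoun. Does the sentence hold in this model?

True

"it" takes "a wreck" as antecedent — a donkey pronoun bound across the clause boundary.
Weak reading: every diver d with some located-wreck has at least one located-wreck w such that photographed(d,w) ∧ tagged(d,w).
Per diver: d1:✓  d2:✓  d3:✓  d4:✓
Every diver in the restrictor has a witness.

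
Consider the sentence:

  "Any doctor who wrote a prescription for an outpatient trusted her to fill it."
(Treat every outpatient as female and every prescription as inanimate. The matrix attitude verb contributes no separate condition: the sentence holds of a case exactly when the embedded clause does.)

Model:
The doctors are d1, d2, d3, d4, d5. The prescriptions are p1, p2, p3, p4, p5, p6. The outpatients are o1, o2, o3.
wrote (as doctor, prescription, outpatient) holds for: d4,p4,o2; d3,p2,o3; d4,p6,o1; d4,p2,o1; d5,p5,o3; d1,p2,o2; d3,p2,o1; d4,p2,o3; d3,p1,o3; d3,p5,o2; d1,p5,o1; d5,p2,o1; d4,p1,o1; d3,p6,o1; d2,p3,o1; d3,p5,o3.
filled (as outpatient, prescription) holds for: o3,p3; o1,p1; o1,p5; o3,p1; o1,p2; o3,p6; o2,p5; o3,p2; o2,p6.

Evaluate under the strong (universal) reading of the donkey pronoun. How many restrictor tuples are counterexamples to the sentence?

"her" takes "an outpatient" as antecedent and "it" takes "a prescription"; both are donkey pronouns co-varying with the restrictor.
Strong reading: for every (d,p,o) with wrote(d,p,o), filled(o,p).
Restrictor triples: (d1,p2,o2)→filled(o2,p2) ✗  (d1,p5,o1)→filled(o1,p5) ✓  (d2,p3,o1)→filled(o1,p3) ✗  (d3,p1,o3)→filled(o3,p1) ✓  (d3,p2,o1)→filled(o1,p2) ✓  (d3,p2,o3)→filled(o3,p2) ✓  (d3,p5,o2)→filled(o2,p5) ✓  (d3,p5,o3)→filled(o3,p5) ✗  (d3,p6,o1)→filled(o1,p6) ✗  (d4,p1,o1)→filled(o1,p1) ✓  (d4,p2,o1)→filled(o1,p2) ✓  (d4,p2,o3)→filled(o3,p2) ✓  (d4,p4,o2)→filled(o2,p4) ✗  (d4,p6,o1)→filled(o1,p6) ✗  (d5,p2,o1)→filled(o1,p2) ✓  (d5,p5,o3)→filled(o3,p5) ✗
Counterexamples (restrictor triples failing the scope): 7.

7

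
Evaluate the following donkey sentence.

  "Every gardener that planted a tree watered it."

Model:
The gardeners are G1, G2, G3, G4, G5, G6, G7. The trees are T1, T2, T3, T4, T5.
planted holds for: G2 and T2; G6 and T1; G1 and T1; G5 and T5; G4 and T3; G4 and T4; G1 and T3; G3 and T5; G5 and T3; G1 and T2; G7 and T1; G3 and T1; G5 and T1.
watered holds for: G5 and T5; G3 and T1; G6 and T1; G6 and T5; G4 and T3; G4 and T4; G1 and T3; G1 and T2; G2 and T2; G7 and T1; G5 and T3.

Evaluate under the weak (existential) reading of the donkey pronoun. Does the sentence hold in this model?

True

"it" takes "a tree" as antecedent — a donkey pronoun bound across the clause boundary.
Weak reading: every gardener g with some planted-tree has at least one planted-tree t such that watered(g,t).
Per gardener: G1:✓  G2:✓  G3:✓  G4:✓  G5:✓  G6:✓  G7:✓
Every gardener in the restrictor has a witness.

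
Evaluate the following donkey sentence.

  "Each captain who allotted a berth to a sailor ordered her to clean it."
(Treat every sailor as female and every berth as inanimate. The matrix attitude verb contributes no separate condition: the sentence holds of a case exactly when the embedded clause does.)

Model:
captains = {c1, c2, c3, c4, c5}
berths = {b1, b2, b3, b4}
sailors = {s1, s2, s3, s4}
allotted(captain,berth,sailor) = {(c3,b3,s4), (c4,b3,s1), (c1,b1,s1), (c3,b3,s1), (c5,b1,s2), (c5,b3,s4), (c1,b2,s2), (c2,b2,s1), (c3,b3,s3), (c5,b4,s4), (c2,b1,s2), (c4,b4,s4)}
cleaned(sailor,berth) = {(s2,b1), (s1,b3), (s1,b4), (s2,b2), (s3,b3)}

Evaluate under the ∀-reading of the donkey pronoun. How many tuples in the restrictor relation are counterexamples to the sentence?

6

"her" takes "a sailor" as antecedent and "it" takes "a berth"; both are donkey pronouns co-varying with the restrictor.
Strong reading: for every (c,b,s) with allotted(c,b,s), cleaned(s,b).
Restrictor triples: (c1,b1,s1)→cleaned(s1,b1) ✗  (c1,b2,s2)→cleaned(s2,b2) ✓  (c2,b1,s2)→cleaned(s2,b1) ✓  (c2,b2,s1)→cleaned(s1,b2) ✗  (c3,b3,s1)→cleaned(s1,b3) ✓  (c3,b3,s3)→cleaned(s3,b3) ✓  (c3,b3,s4)→cleaned(s4,b3) ✗  (c4,b3,s1)→cleaned(s1,b3) ✓  (c4,b4,s4)→cleaned(s4,b4) ✗  (c5,b1,s2)→cleaned(s2,b1) ✓  (c5,b3,s4)→cleaned(s4,b3) ✗  (c5,b4,s4)→cleaned(s4,b4) ✗
Counterexamples (restrictor triples failing the scope): 6.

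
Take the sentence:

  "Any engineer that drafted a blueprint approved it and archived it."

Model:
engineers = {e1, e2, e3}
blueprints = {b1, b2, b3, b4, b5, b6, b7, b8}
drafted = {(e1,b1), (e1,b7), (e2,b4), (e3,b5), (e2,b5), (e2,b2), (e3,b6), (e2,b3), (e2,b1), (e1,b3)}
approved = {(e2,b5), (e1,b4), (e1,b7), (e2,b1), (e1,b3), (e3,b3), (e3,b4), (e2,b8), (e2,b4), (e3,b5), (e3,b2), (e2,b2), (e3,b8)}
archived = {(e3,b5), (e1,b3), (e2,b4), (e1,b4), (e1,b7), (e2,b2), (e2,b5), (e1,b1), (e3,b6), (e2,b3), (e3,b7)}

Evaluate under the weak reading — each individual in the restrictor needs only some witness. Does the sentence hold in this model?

"it" takes "a blueprint" as antecedent — a donkey pronoun bound across the clause boundary.
Weak reading: every engineer e with some drafted-blueprint has at least one drafted-blueprint b such that approved(e,b) ∧ archived(e,b).
Per engineer: e1:✓  e2:✓  e3:✓
Every engineer in the restrictor has a witness.

True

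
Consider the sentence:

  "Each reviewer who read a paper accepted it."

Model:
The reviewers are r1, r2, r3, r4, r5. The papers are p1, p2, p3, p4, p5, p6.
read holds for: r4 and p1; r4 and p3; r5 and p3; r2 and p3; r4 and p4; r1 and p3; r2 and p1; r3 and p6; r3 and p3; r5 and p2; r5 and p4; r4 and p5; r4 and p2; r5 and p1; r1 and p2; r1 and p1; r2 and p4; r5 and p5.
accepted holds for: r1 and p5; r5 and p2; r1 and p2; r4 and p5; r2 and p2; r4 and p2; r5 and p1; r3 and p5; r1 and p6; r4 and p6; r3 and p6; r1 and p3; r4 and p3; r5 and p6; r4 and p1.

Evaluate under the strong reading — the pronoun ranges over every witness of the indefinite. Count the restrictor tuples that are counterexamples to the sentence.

"it" takes "a paper" as antecedent — a donkey pronoun bound across the clause boundary.
Strong reading: for every (r,p) with read(r,p), accepted(r,p).
Restrictor pairs: (r1,p1) ✗  (r1,p2) ✓  (r1,p3) ✓  (r2,p1) ✗  (r2,p3) ✗  (r2,p4) ✗  (r3,p3) ✗  (r3,p6) ✓  (r4,p1) ✓  (r4,p2) ✓  (r4,p3) ✓  (r4,p4) ✗  (r4,p5) ✓  (r5,p1) ✓  (r5,p2) ✓  (r5,p3) ✗  (r5,p4) ✗  (r5,p5) ✗
Counterexamples (restrictor pairs failing the scope): 9.

9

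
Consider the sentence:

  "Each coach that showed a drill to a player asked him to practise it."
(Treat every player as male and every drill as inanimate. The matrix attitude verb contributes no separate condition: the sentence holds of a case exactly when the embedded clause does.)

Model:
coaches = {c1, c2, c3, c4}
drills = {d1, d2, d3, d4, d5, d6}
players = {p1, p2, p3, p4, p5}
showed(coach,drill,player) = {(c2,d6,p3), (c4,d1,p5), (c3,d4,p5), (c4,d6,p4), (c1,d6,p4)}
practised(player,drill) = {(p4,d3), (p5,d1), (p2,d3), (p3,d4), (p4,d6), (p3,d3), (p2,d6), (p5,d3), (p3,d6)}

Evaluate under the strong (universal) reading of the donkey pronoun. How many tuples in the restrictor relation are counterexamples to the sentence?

1

"him" takes "a player" as antecedent and "it" takes "a drill"; both are donkey pronouns co-varying with the restrictor.
Strong reading: for every (c,d,p) with showed(c,d,p), practised(p,d).
Restrictor triples: (c1,d6,p4)→practised(p4,d6) ✓  (c2,d6,p3)→practised(p3,d6) ✓  (c3,d4,p5)→practised(p5,d4) ✗  (c4,d1,p5)→practised(p5,d1) ✓  (c4,d6,p4)→practised(p4,d6) ✓
Counterexamples (restrictor triples failing the scope): 1.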